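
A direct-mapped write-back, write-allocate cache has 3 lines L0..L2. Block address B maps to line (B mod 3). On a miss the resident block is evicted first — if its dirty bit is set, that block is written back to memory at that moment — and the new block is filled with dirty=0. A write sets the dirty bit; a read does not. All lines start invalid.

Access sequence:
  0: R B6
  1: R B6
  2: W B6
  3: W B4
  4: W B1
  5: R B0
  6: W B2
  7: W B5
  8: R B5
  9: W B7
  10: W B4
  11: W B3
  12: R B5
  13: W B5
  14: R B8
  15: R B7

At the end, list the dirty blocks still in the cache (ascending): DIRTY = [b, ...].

0: R B6 -> L0 miss  d=-]
1: R B6 -> L0 hit  d=-]
2: W B6 -> L0 hit  d=D]
3: W B4 -> L1 miss  d=D]
4: W B1 -> L1 miss wb->B4  d=D]
5: R B0 -> L0 miss wb->B6  d=-]
6: W B2 -> L2 miss  d=D]
7: W B5 -> L2 miss wb->B2  d=D]
8: R B5 -> L2 hit  d=D]
9: W B7 -> L1 miss wb->B1  d=D]
10: W B4 -> L1 miss wb->B7  d=D]
11: W B3 -> L0 miss  d=D]
12: R B5 -> L2 hit  d=D]
13: W B5 -> L2 hit  d=D]
14: R B8 -> L2 miss wb->B5  d=-]
15: R B7 -> L1 miss wb->B4  d=-]

DIRTY = [3]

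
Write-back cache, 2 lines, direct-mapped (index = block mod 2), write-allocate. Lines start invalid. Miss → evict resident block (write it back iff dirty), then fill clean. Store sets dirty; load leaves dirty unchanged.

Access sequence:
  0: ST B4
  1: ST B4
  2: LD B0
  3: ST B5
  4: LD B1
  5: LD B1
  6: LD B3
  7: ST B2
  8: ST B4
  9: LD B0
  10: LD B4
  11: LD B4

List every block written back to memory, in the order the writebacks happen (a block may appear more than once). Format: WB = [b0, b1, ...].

  0 | W B4 → L0 miss [D]
  1 | W B4 → L0 hit [D]
  2 | R B0 → L0 miss wb→B4 [-]
  3 | W B5 → L1 miss [D]
  4 | R B1 → L1 miss wb→B5 [-]
  5 | R B1 → L1 hit [-]
  6 | R B3 → L1 miss [-]
  7 | W B2 → L0 miss [D]
  8 | W B4 → L0 miss wb→B2 [D]
  9 | R B0 → L0 miss wb→B4 [-]
  10 | R B4 → L0 miss [-]
  11 | R B4 → L0 hit [-]

WB = [4, 5, 2, 4]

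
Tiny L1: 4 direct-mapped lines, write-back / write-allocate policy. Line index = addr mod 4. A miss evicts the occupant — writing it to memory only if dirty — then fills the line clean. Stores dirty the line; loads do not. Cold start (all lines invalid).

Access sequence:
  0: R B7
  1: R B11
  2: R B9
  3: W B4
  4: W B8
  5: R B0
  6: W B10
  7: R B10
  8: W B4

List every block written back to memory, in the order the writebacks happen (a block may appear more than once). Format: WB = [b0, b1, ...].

WB = [4, 8]

0: R B7 -> L3 miss  d=-]
1: R B11 -> L3 miss  d=-]
2: R B9 -> L1 miss  d=-]
3: W B4 -> L0 miss  d=D]
4: W B8 -> L0 miss wb->B4  d=D]
5: R B0 -> L0 miss wb->B8  d=-]
6: W B10 -> L2 miss  d=D]
7: R B10 -> L2 hit  d=D]
8: W B4 -> L0 miss  d=D]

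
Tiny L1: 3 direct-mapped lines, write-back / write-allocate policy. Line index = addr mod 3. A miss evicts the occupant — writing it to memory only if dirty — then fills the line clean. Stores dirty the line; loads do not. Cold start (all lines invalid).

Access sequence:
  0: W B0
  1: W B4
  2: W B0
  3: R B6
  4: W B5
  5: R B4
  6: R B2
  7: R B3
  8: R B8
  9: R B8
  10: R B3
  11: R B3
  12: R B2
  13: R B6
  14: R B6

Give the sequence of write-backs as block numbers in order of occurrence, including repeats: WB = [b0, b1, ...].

WB = [0, 5]

0: W B0 → L0 miss [D]
1: W B4 → L1 miss [D]
2: W B0 → L0 hit [D]
3: R B6 → L0 miss wb→B0 [-]
4: W B5 → L2 miss [D]
5: R B4 → L1 hit [D]
6: R B2 → L2 miss wb→B5 [-]
7: R B3 → L0 miss [-]
8: R B8 → L2 miss [-]
9: R B8 → L2 hit [-]
10: R B3 → L0 hit [-]
11: R B3 → L0 hit [-]
12: R B2 → L2 miss [-]
13: R B6 → L0 miss [-]
14: R B6 → L0 hit [-]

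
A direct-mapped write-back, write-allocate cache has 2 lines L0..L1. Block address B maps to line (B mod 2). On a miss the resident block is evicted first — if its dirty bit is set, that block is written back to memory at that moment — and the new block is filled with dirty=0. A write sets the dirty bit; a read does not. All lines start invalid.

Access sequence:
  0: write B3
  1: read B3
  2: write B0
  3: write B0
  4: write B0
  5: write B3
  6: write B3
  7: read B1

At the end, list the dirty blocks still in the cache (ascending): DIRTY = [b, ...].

  0 | W B3 → L1 miss [D]
  1 | R B3 → L1 hit [D]
  2 | W B0 → L0 miss [D]
  3 | W B0 → L0 hit [D]
  4 | W B0 → L0 hit [D]
  5 | W B3 → L1 hit [D]
  6 | W B3 → L1 hit [D]
  7 | R B1 → L1 miss wb→B3 [-]

DIRTY = [0]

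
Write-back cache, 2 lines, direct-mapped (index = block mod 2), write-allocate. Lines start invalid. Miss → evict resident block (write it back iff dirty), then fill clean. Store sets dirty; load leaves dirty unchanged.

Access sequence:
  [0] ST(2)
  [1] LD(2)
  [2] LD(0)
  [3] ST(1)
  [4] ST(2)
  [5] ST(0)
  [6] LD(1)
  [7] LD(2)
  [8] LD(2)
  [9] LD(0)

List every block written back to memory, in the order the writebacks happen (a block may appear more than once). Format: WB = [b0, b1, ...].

0: W B2 -> L0 miss  d=D]
1: R B2 -> L0 hit  d=D]
2: R B0 -> L0 miss wb->B2  d=-]
3: W B1 -> L1 miss  d=D]
4: W B2 -> L0 miss  d=D]
5: W B0 -> L0 miss wb->B2  d=D]
6: R B1 -> L1 hit  d=D]
7: R B2 -> L0 miss wb->B0  d=-]
8: R B2 -> L0 hit  d=-]
9: R B0 -> L0 miss  d=-]

WB = [2, 2, 0]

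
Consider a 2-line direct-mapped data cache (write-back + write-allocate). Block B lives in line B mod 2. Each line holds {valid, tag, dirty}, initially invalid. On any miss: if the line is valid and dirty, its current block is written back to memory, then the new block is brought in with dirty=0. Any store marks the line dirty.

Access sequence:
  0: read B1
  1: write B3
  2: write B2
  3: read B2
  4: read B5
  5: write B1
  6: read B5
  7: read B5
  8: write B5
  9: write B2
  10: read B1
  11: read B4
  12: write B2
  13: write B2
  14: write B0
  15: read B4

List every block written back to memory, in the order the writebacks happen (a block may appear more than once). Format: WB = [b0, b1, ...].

  0 | R B1 → L1 miss [-]
  1 | W B3 → L1 miss [D]
  2 | W B2 → L0 miss [D]
  3 | R B2 → L0 hit [D]
  4 | R B5 → L1 miss wb→B3 [-]
  5 | W B1 → L1 miss [D]
  6 | R B5 → L1 miss wb→B1 [-]
  7 | R B5 → L1 hit [-]
  8 | W B5 → L1 hit [D]
  9 | W B2 → L0 hit [D]
  10 | R B1 → L1 miss wb→B5 [-]
  11 | R B4 → L0 miss wb→B2 [-]
  12 | W B2 → L0 miss [D]
  13 | W B2 → L0 hit [D]
  14 | W B0 → L0 miss wb→B2 [D]
  15 | R B4 → L0 miss wb→B0 [-]

WB = [3, 1, 5, 2, 2, 0]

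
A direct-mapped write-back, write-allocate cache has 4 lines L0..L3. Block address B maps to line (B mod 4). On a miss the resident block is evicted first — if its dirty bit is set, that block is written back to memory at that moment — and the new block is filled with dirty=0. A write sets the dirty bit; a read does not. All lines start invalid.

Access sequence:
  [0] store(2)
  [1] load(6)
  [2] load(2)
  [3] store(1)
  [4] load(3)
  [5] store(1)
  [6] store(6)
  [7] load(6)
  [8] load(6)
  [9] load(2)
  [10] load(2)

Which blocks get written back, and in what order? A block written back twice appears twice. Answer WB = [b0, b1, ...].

WB = [2, 6]

0: W B2 → L2 miss [D]
1: R B6 → L2 miss wb→B2 [-]
2: R B2 → L2 miss [-]
3: W B1 → L1 miss [D]
4: R B3 → L3 miss [-]
5: W B1 → L1 hit [D]
6: W B6 → L2 miss [D]
7: R B6 → L2 hit [D]
8: R B6 → L2 hit [D]
9: R B2 → L2 miss wb→B6 [-]
10: R B2 → L2 hit [-]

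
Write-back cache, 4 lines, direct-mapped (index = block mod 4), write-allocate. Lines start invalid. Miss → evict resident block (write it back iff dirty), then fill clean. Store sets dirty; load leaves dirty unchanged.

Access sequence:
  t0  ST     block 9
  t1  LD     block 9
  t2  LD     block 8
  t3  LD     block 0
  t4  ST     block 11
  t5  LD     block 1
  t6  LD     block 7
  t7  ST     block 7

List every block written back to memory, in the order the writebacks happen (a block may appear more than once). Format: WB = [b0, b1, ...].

  0 | W B9 → L1 miss [D]
  1 | R B9 → L1 hit [D]
  2 | R B8 → L0 miss [-]
  3 | R B0 → L0 miss [-]
  4 | W B11 → L3 miss [D]
  5 | R B1 → L1 miss wb→B9 [-]
  6 | R B7 → L3 miss wb→B11 [-]
  7 | W B7 → L3 hit [D]

WB = [9, 11]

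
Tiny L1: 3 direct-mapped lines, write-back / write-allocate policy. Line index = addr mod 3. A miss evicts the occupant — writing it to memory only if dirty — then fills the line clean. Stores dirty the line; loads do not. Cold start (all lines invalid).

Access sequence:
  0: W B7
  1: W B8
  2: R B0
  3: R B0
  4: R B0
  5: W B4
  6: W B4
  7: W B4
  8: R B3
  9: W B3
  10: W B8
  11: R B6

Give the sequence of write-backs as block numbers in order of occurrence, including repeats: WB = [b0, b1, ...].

WB = [7, 3]

0: W B7 → L1 miss [D]
1: W B8 → L2 miss [D]
2: R B0 → L0 miss [-]
3: R B0 → L0 hit [-]
4: R B0 → L0 hit [-]
5: W B4 → L1 miss wb→B7 [D]
6: W B4 → L1 hit [D]
7: W B4 → L1 hit [D]
8: R B3 → L0 miss [-]
9: W B3 → L0 hit [D]
10: W B8 → L2 hit [D]
11: R B6 → L0 miss wb→B3 [-]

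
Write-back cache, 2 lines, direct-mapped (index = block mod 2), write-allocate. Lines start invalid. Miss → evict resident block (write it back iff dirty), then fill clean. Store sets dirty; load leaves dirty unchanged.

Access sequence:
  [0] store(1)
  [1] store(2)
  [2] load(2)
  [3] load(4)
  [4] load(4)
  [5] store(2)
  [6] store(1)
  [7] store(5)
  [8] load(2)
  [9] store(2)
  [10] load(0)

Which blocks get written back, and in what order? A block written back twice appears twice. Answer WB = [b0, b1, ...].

WB = [2, 1, 2]

0: W B1 -> L1 miss  d=D]
1: W B2 -> L0 miss  d=D]
2: R B2 -> L0 hit  d=D]
3: R B4 -> L0 miss wb->B2  d=-]
4: R B4 -> L0 hit  d=-]
5: W B2 -> L0 miss  d=D]
6: W B1 -> L1 hit  d=D]
7: W B5 -> L1 miss wb->B1  d=D]
8: R B2 -> L0 hit  d=D]
9: W B2 -> L0 hit  d=D]
10: R B0 -> L0 miss wb->B2  d=-]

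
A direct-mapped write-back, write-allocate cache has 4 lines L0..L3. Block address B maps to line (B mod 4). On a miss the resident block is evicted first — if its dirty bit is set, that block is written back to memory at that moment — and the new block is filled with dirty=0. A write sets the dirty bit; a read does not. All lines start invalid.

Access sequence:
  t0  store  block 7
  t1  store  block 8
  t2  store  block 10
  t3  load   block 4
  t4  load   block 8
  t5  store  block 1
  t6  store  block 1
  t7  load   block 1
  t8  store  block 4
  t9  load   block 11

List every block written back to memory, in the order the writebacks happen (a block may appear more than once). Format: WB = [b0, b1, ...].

WB = [8, 7]

0: W B7 → L3 miss [D]
1: W B8 → L0 miss [D]
2: W B10 → L2 miss [D]
3: R B4 → L0 miss wb→B8 [-]
4: R B8 → L0 miss [-]
5: W B1 → L1 miss [D]
6: W B1 → L1 hit [D]
7: R B1 → L1 hit [D]
8: W B4 → L0 miss [D]
9: R B11 → L3 miss wb→B7 [-]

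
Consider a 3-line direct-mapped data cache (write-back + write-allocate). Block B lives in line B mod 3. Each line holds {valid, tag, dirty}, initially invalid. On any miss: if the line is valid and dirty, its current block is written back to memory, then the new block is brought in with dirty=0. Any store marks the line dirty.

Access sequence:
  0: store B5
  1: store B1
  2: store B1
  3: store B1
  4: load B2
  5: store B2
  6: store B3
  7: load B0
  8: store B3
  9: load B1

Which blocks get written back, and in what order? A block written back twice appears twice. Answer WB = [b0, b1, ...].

  0 | W B5 → L2 miss [D]
  1 | W B1 → L1 miss [D]
  2 | W B1 → L1 hit [D]
  3 | W B1 → L1 hit [D]
  4 | R B2 → L2 miss wb→B5 [-]
  5 | W B2 → L2 hit [D]
  6 | W B3 → L0 miss [D]
  7 | R B0 → L0 miss wb→B3 [-]
  8 | W B3 → L0 miss [D]
  9 | R B1 → L1 hit [D]

WB = [5, 3]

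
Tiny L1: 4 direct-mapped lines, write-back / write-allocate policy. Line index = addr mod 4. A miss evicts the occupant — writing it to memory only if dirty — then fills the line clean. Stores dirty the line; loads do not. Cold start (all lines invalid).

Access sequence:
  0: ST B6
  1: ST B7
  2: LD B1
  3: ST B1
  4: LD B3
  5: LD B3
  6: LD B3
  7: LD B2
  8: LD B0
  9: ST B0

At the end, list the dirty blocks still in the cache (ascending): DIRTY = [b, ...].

  0 | W B6 → L2 miss [D]
  1 | W B7 → L3 miss [D]
  2 | R B1 → L1 miss [-]
  3 | W B1 → L1 hit [D]
  4 | R B3 → L3 miss wb→B7 [-]
  5 | R B3 → L3 hit [-]
  6 | R B3 → L3 hit [-]
  7 | R B2 → L2 miss wb→B6 [-]
  8 | R B0 → L0 miss [-]
  9 | W B0 → L0 hit [D]

DIRTY = [0, 1]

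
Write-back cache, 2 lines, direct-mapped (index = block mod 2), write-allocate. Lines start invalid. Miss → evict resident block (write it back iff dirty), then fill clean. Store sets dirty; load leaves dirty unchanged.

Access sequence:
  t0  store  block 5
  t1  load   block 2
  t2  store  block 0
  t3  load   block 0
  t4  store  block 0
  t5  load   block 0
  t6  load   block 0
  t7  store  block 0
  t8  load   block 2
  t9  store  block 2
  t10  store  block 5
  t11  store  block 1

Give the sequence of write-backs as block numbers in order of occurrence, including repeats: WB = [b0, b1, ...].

WB = [0, 5]

  0 | W B5 → L1 miss [D]
  1 | R B2 → L0 miss [-]
  2 | W B0 → L0 miss [D]
  3 | R B0 → L0 hit [D]
  4 | W B0 → L0 hit [D]
  5 | R B0 → L0 hit [D]
  6 | R B0 → L0 hit [D]
  7 | W B0 → L0 hit [D]
  8 | R B2 → L0 miss wb→B0 [-]
  9 | W B2 → L0 hit [D]
  10 | W B5 → L1 hit [D]
  11 | W B1 → L1 miss wb→B5 [D]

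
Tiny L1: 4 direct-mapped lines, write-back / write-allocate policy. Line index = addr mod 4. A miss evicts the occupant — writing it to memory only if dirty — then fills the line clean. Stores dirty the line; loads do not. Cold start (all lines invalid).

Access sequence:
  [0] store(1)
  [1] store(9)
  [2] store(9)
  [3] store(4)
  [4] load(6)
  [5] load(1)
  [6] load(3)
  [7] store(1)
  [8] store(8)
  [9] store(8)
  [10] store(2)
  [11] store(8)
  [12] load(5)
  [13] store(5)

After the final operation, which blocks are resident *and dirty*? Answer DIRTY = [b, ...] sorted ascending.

DIRTY = [2, 5, 8]

0: W B1 → L1 miss [D]
1: W B9 → L1 miss wb→B1 [D]
2: W B9 → L1 hit [D]
3: W B4 → L0 miss [D]
4: R B6 → L2 miss [-]
5: R B1 → L1 miss wb→B9 [-]
6: R B3 → L3 miss [-]
7: W B1 → L1 hit [D]
8: W B8 → L0 miss wb→B4 [D]
9: W B8 → L0 hit [D]
10: W B2 → L2 miss [D]
11: W B8 → L0 hit [D]
12: R B5 → L1 miss wb→B1 [-]
13: W B5 → L1 hit [D]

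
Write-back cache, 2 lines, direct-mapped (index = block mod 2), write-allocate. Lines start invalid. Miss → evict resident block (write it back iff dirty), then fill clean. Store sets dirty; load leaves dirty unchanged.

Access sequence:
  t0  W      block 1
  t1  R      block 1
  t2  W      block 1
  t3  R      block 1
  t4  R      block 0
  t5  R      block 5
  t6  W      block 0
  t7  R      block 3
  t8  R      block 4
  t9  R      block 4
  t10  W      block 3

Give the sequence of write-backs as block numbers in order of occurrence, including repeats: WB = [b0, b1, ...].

WB = [1, 0]

  0 | W B1 → L1 miss [D]
  1 | R B1 → L1 hit [D]
  2 | W B1 → L1 hit [D]
  3 | R B1 → L1 hit [D]
  4 | R B0 → L0 miss [-]
  5 | R B5 → L1 miss wb→B1 [-]
  6 | W B0 → L0 hit [D]
  7 | R B3 → L1 miss [-]
  8 | R B4 → L0 miss wb→B0 [-]
  9 | R B4 → L0 hit [-]
  10 | W B3 → L1 hit [D]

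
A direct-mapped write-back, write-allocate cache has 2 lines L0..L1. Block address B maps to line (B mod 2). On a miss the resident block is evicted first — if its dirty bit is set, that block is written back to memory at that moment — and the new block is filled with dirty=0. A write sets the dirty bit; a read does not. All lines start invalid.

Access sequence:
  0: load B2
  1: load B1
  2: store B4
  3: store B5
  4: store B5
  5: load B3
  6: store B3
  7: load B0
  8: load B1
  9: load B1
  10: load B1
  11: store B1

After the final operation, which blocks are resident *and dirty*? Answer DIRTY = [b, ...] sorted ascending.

0: R B2 -> L0 miss  d=-]
1: R B1 -> L1 miss  d=-]
2: W B4 -> L0 miss  d=D]
3: W B5 -> L1 miss  d=D]
4: W B5 -> L1 hit  d=D]
5: R B3 -> L1 miss wb->B5  d=-]
6: W B3 -> L1 hit  d=D]
7: R B0 -> L0 miss wb->B4  d=-]
8: R B1 -> L1 miss wb->B3  d=-]
9: R B1 -> L1 hit  d=-]
10: R B1 -> L1 hit  d=-]
11: W B1 -> L1 hit  d=D]

DIRTY = [1]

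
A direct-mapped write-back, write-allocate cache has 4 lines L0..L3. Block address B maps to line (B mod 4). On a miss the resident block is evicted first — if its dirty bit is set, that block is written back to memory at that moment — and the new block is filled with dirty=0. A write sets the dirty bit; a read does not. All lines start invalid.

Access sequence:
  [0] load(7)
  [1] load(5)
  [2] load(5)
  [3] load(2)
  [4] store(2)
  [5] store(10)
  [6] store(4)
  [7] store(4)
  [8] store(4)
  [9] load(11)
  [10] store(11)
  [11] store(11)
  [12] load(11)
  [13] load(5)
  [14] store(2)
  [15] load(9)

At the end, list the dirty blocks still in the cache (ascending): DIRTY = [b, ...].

0: R B7 -> L3 miss  d=-]
1: R B5 -> L1 miss  d=-]
2: R B5 -> L1 hit  d=-]
3: R B2 -> L2 miss  d=-]
4: W B2 -> L2 hit  d=D]
5: W B10 -> L2 miss wb->B2  d=D]
6: W B4 -> L0 miss  d=D]
7: W B4 -> L0 hit  d=D]
8: W B4 -> L0 hit  d=D]
9: R B11 -> L3 miss  d=-]
10: W B11 -> L3 hit  d=D]
11: W B11 -> L3 hit  d=D]
12: R B11 -> L3 hit  d=D]
13: R B5 -> L1 hit  d=-]
14: W B2 -> L2 miss wb->B10  d=D]
15: R B9 -> L1 miss  d=-]

DIRTY = [2, 4, 11]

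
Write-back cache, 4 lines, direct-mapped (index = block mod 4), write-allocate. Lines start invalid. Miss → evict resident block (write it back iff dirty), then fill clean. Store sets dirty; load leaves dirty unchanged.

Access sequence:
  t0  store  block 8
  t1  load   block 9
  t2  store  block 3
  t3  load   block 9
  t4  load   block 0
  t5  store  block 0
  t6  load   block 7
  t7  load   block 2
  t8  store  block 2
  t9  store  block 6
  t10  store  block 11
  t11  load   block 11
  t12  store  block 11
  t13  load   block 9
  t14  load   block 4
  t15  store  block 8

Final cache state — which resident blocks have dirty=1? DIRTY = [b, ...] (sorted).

DIRTY = [6, 8, 11]

0: W B8 → L0 miss [D]
1: R B9 → L1 miss [-]
2: W B3 → L3 miss [D]
3: R B9 → L1 hit [-]
4: R B0 → L0 miss wb→B8 [-]
5: W B0 → L0 hit [D]
6: R B7 → L3 miss wb→B3 [-]
7: R B2 → L2 miss [-]
8: W B2 → L2 hit [D]
9: W B6 → L2 miss wb→B2 [D]
10: W B11 → L3 miss [D]
11: R B11 → L3 hit [D]
12: W B11 → L3 hit [D]
13: R B9 → L1 hit [-]
14: R B4 → L0 miss wb→B0 [-]
15: W B8 → L0 miss [D]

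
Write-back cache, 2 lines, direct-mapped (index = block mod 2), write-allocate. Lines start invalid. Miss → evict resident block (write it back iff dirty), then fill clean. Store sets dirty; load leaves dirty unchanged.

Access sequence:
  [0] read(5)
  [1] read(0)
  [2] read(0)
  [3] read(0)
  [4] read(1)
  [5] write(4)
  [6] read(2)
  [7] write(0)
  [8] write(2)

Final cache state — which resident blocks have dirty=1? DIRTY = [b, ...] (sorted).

DIRTY = [2]

  0 | R B5 → L1 miss [-]
  1 | R B0 → L0 miss [-]
  2 | R B0 → L0 hit [-]
  3 | R B0 → L0 hit [-]
  4 | R B1 → L1 miss [-]
  5 | W B4 → L0 miss [D]
  6 | R B2 → L0 miss wb→B4 [-]
  7 | W B0 → L0 miss [D]
  8 | W B2 → L0 miss wb→B0 [D]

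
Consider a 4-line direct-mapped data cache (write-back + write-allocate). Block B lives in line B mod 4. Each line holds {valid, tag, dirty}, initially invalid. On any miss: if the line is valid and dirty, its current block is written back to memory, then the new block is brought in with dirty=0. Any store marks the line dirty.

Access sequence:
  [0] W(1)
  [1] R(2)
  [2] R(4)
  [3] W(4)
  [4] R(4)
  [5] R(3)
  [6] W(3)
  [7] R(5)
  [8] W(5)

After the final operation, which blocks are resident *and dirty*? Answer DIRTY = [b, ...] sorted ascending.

DIRTY = [3, 4, 5]

0: W B1 -> L1 miss  d=D]
1: R B2 -> L2 miss  d=-]
2: R B4 -> L0 miss  d=-]
3: W B4 -> L0 hit  d=D]
4: R B4 -> L0 hit  d=D]
5: R B3 -> L3 miss  d=-]
6: W B3 -> L3 hit  d=D]
7: R B5 -> L1 miss wb->B1  d=-]
8: W B5 -> L1 hit  d=D]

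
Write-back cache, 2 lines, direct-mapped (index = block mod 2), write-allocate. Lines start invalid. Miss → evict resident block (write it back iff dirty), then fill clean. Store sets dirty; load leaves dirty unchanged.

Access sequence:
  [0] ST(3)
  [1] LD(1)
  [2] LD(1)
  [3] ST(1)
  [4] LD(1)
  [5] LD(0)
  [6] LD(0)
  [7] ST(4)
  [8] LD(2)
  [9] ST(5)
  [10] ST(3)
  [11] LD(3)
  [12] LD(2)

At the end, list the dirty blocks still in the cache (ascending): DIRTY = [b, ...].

0: W B3 -> L1 miss  d=D]
1: R B1 -> L1 miss wb->B3  d=-]
2: R B1 -> L1 hit  d=-]
3: W B1 -> L1 hit  d=D]
4: R B1 -> L1 hit  d=D]
5: R B0 -> L0 miss  d=-]
6: R B0 -> L0 hit  d=-]
7: W B4 -> L0 miss  d=D]
8: R B2 -> L0 miss wb->B4  d=-]
9: W B5 -> L1 miss wb->B1  d=D]
10: W B3 -> L1 miss wb->B5  d=D]
11: R B3 -> L1 hit  d=D]
12: R B2 -> L0 hit  d=-]

DIRTY = [3]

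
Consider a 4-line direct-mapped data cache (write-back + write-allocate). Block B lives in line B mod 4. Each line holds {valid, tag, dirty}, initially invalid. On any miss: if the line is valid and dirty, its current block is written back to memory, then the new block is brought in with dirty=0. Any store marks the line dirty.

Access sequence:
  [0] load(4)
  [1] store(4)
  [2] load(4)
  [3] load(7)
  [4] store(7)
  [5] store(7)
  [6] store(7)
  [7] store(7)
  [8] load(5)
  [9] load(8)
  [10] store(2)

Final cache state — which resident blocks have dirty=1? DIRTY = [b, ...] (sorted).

0: R B4 → L0 miss [-]
1: W B4 → L0 hit [D]
2: R B4 → L0 hit [D]
3: R B7 → L3 miss [-]
4: W B7 → L3 hit [D]
5: W B7 → L3 hit [D]
6: W B7 → L3 hit [D]
7: W B7 → L3 hit [D]
8: R B5 → L1 miss [-]
9: R B8 → L0 miss wb→B4 [-]
10: W B2 → L2 miss [D]

DIRTY = [2, 7]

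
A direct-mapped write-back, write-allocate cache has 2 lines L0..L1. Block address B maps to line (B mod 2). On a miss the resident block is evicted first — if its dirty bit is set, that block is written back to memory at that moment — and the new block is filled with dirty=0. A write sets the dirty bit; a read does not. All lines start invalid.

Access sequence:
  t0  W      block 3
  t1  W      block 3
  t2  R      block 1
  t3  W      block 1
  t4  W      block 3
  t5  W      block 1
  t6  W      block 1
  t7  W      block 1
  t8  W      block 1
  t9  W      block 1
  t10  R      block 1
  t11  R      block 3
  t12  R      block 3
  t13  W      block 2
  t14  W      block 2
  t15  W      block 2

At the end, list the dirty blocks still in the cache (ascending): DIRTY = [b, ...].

DIRTY = [2]

0: W B3 → L1 miss [D]
1: W B3 → L1 hit [D]
2: R B1 → L1 miss wb→B3 [-]
3: W B1 → L1 hit [D]
4: W B3 → L1 miss wb→B1 [D]
5: W B1 → L1 miss wb→B3 [D]
6: W B1 → L1 hit [D]
7: W B1 → L1 hit [D]
8: W B1 → L1 hit [D]
9: W B1 → L1 hit [D]
10: R B1 → L1 hit [D]
11: R B3 → L1 miss wb→B1 [-]
12: R B3 → L1 hit [-]
13: W B2 → L0 miss [D]
14: W B2 → L0 hit [D]
15: W B2 → L0 hit [D]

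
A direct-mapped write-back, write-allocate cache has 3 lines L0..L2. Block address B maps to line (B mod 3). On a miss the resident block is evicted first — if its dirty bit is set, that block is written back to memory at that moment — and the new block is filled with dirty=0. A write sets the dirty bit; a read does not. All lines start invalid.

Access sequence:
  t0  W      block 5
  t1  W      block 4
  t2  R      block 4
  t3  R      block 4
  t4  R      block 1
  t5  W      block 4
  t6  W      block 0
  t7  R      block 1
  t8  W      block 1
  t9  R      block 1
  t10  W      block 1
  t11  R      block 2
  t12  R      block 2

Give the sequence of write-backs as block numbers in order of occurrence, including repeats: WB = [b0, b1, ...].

0: W B5 -> L2 miss  d=D]
1: W B4 -> L1 miss  d=D]
2: R B4 -> L1 hit  d=D]
3: R B4 -> L1 hit  d=D]
4: R B1 -> L1 miss wb->B4  d=-]
5: W B4 -> L1 miss  d=D]
6: W B0 -> L0 miss  d=D]
7: R B1 -> L1 miss wb->B4  d=-]
8: W B1 -> L1 hit  d=D]
9: R B1 -> L1 hit  d=D]
10: W B1 -> L1 hit  d=D]
11: R B2 -> L2 miss wb->B5  d=-]
12: R B2 -> L2 hit  d=-]

WB = [4, 4, 5]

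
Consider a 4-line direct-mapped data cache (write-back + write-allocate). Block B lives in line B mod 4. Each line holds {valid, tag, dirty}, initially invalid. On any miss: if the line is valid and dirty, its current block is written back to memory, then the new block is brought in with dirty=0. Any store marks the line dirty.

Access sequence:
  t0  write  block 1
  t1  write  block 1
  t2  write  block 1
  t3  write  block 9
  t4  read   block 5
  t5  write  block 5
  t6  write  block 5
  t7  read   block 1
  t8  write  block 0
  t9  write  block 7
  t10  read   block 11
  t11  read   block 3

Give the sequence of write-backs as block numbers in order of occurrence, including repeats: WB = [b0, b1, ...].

0: W B1 -> L1 miss  d=D]
1: W B1 -> L1 hit  d=D]
2: W B1 -> L1 hit  d=D]
3: W B9 -> L1 miss wb->B1  d=D]
4: R B5 -> L1 miss wb->B9  d=-]
5: W B5 -> L1 hit  d=D]
6: W B5 -> L1 hit  d=D]
7: R B1 -> L1 miss wb->B5  d=-]
8: W B0 -> L0 miss  d=D]
9: W B7 -> L3 miss  d=D]
10: R B11 -> L3 miss wb->B7  d=-]
11: R B3 -> L3 miss  d=-]

WB = [1, 9, 5, 7]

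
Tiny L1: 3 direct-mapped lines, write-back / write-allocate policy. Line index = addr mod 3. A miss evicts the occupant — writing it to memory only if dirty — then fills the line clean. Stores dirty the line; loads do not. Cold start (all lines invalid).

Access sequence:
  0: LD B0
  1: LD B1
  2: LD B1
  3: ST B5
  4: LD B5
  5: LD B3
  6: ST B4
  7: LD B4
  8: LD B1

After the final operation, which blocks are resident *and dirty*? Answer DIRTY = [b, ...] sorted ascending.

  0 | R B0 → L0 miss [-]
  1 | R B1 → L1 miss [-]
  2 | R B1 → L1 hit [-]
  3 | W B5 → L2 miss [D]
  4 | R B5 → L2 hit [D]
  5 | R B3 → L0 miss [-]
  6 | W B4 → L1 miss [D]
  7 | R B4 → L1 hit [D]
  8 | R B1 → L1 miss wb→B4 [-]

DIRTY = [5]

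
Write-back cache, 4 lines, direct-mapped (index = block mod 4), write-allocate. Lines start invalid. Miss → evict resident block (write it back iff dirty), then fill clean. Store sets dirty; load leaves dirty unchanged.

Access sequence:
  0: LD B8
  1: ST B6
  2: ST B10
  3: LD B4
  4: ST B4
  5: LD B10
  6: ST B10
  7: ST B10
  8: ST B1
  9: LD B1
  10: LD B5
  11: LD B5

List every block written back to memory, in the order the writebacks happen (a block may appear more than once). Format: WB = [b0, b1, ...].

WB = [6, 1]

0: R B8 → L0 miss [-]
1: W B6 → L2 miss [D]
2: W B10 → L2 miss wb→B6 [D]
3: R B4 → L0 miss [-]
4: W B4 → L0 hit [D]
5: R B10 → L2 hit [D]
6: W B10 → L2 hit [D]
7: W B10 → L2 hit [D]
8: W B1 → L1 miss [D]
9: R B1 → L1 hit [D]
10: R B5 → L1 miss wb→B1 [-]
11: R B5 → L1 hit [-]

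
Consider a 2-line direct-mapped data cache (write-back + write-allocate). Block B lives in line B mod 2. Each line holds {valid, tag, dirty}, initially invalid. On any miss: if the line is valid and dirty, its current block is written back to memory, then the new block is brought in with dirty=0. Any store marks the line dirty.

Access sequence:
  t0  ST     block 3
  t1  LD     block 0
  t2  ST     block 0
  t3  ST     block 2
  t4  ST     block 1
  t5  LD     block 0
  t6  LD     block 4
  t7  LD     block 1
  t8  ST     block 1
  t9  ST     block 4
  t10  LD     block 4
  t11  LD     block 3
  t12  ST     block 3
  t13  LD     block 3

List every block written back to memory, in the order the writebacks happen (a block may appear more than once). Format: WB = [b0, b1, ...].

WB = [0, 3, 2, 1]

0: W B3 → L1 miss [D]
1: R B0 → L0 miss [-]
2: W B0 → L0 hit [D]
3: W B2 → L0 miss wb→B0 [D]
4: W B1 → L1 miss wb→B3 [D]
5: R B0 → L0 miss wb→B2 [-]
6: R B4 → L0 miss [-]
7: R B1 → L1 hit [D]
8: W B1 → L1 hit [D]
9: W B4 → L0 hit [D]
10: R B4 → L0 hit [D]
11: R B3 → L1 miss wb→B1 [-]
12: W B3 → L1 hit [D]
13: R B3 → L1 hit [D]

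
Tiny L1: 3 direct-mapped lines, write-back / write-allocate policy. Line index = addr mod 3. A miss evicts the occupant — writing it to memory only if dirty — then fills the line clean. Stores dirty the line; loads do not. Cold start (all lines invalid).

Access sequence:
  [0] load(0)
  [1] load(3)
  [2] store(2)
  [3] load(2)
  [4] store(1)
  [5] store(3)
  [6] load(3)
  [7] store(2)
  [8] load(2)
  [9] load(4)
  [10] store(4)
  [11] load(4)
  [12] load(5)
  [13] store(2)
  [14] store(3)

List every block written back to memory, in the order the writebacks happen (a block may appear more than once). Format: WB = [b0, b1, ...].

WB = [1, 2]

0: R B0 → L0 miss [-]
1: R B3 → L0 miss [-]
2: W B2 → L2 miss [D]
3: R B2 → L2 hit [D]
4: W B1 → L1 miss [D]
5: W B3 → L0 hit [D]
6: R B3 → L0 hit [D]
7: W B2 → L2 hit [D]
8: R B2 → L2 hit [D]
9: R B4 → L1 miss wb→B1 [-]
10: W B4 → L1 hit [D]
11: R B4 → L1 hit [D]
12: R B5 → L2 miss wb→B2 [-]
13: W B2 → L2 miss [D]
14: W B3 → L0 hit [D]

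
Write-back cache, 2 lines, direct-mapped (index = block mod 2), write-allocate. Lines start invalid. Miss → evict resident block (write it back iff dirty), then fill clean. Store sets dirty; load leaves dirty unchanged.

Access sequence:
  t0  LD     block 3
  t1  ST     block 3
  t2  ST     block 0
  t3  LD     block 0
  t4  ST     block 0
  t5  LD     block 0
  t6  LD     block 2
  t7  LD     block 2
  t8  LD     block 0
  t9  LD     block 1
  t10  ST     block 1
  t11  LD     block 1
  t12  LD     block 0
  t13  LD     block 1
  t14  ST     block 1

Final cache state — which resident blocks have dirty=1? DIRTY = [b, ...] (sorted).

DIRTY = [1]

0: R B3 -> L1 miss  d=-]
1: W B3 -> L1 hit  d=D]
2: W B0 -> L0 miss  d=D]
3: R B0 -> L0 hit  d=D]
4: W B0 -> L0 hit  d=D]
5: R B0 -> L0 hit  d=D]
6: R B2 -> L0 miss wb->B0  d=-]
7: R B2 -> L0 hit  d=-]
8: R B0 -> L0 miss  d=-]
9: R B1 -> L1 miss wb->B3  d=-]
10: W B1 -> L1 hit  d=D]
11: R B1 -> L1 hit  d=D]
12: R B0 -> L0 hit  d=-]
13: R B1 -> L1 hit  d=D]
14: W B1 -> L1 hit  d=D]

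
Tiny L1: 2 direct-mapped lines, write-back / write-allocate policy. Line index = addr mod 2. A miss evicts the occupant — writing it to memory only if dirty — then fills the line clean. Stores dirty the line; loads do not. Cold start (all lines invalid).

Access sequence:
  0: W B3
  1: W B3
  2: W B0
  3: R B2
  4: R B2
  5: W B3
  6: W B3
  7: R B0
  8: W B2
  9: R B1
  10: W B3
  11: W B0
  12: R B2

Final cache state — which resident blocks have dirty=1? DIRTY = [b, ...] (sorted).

DIRTY = [3]

0: W B3 -> L1 miss  d=D]
1: W B3 -> L1 hit  d=D]
2: W B0 -> L0 miss  d=D]
3: R B2 -> L0 miss wb->B0  d=-]
4: R B2 -> L0 hit  d=-]
5: W B3 -> L1 hit  d=D]
6: W B3 -> L1 hit  d=D]
7: R B0 -> L0 miss  d=-]
8: W B2 -> L0 miss  d=D]
9: R B1 -> L1 miss wb->B3  d=-]
10: W B3 -> L1 miss  d=D]
11: W B0 -> L0 miss wb->B2  d=D]
12: R B2 -> L0 miss wb->B0  d=-]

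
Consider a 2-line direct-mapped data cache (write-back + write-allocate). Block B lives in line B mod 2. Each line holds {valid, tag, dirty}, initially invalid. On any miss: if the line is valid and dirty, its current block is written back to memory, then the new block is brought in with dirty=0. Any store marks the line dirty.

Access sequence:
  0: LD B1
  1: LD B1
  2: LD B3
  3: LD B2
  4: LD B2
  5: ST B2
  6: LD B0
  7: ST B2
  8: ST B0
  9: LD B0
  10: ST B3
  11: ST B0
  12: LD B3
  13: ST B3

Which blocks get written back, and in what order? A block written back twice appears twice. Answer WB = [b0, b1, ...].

WB = [2, 2]

0: R B1 → L1 miss [-]
1: R B1 → L1 hit [-]
2: R B3 → L1 miss [-]
3: R B2 → L0 miss [-]
4: R B2 → L0 hit [-]
5: W B2 → L0 hit [D]
6: R B0 → L0 miss wb→B2 [-]
7: W B2 → L0 miss [D]
8: W B0 → L0 miss wb→B2 [D]
9: R B0 → L0 hit [D]
10: W B3 → L1 hit [D]
11: W B0 → L0 hit [D]
12: R B3 → L1 hit [D]
13: W B3 → L1 hit [D]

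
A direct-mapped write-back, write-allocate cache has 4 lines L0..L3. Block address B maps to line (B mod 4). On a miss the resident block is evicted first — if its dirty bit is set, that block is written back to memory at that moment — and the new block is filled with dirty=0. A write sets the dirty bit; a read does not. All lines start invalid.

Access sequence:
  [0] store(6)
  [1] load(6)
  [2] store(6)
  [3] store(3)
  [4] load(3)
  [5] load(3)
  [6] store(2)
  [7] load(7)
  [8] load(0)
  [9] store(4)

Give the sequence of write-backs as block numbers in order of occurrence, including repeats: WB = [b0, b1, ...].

0: W B6 -> L2 miss  d=D]
1: R B6 -> L2 hit  d=D]
2: W B6 -> L2 hit  d=D]
3: W B3 -> L3 miss  d=D]
4: R B3 -> L3 hit  d=D]
5: R B3 -> L3 hit  d=D]
6: W B2 -> L2 miss wb->B6  d=D]
7: R B7 -> L3 miss wb->B3  d=-]
8: R B0 -> L0 miss  d=-]
9: W B4 -> L0 miss  d=D]

WB = [6, 3]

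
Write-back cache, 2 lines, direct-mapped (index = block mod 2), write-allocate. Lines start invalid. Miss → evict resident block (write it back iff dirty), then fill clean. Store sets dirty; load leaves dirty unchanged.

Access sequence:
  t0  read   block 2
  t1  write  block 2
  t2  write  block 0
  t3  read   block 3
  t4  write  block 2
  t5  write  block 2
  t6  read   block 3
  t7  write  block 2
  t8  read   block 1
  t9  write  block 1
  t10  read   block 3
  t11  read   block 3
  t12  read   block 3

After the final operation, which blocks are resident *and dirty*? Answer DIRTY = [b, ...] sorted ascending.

DIRTY = [2]

0: R B2 -> L0 miss  d=-]
1: W B2 -> L0 hit  d=D]
2: W B0 -> L0 miss wb->B2  d=D]
3: R B3 -> L1 miss  d=-]
4: W B2 -> L0 miss wb->B0  d=D]
5: W B2 -> L0 hit  d=D]
6: R B3 -> L1 hit  d=-]
7: W B2 -> L0 hit  d=D]
8: R B1 -> L1 miss  d=-]
9: W B1 -> L1 hit  d=D]
10: R B3 -> L1 miss wb->B1  d=-]
11: R B3 -> L1 hit  d=-]
12: R B3 -> L1 hit  d=-]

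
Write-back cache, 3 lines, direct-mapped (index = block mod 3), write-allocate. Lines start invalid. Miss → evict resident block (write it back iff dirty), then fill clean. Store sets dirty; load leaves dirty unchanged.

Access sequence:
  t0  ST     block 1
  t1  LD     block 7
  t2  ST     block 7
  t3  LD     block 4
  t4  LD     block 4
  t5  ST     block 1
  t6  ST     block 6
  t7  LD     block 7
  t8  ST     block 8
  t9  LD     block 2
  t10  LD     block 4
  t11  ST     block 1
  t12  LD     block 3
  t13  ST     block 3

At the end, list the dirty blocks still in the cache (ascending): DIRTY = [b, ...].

DIRTY = [1, 3]

0: W B1 -> L1 miss  d=D]
1: R B7 -> L1 miss wb->B1  d=-]
2: W B7 -> L1 hit  d=D]
3: R B4 -> L1 miss wb->B7  d=-]
4: R B4 -> L1 hit  d=-]
5: W B1 -> L1 miss  d=D]
6: W B6 -> L0 miss  d=D]
7: R B7 -> L1 miss wb->B1  d=-]
8: W B8 -> L2 miss  d=D]
9: R B2 -> L2 miss wb->B8  d=-]
10: R B4 -> L1 miss  d=-]
11: W B1 -> L1 miss  d=D]
12: R B3 -> L0 miss wb->B6  d=-]
13: W B3 -> L0 hit  d=D]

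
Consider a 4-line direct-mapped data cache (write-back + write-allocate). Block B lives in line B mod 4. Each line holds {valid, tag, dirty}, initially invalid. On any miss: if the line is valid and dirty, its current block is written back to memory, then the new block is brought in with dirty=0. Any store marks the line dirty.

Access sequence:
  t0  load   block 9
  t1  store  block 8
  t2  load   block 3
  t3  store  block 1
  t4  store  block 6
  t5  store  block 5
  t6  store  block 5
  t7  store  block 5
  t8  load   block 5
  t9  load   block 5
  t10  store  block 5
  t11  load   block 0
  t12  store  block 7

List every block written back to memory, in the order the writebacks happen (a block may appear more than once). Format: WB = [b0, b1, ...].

  0 | R B9 → L1 miss [-]
  1 | W B8 → L0 miss [D]
  2 | R B3 → L3 miss [-]
  3 | W B1 → L1 miss [D]
  4 | W B6 → L2 miss [D]
  5 | W B5 → L1 miss wb→B1 [D]
  6 | W B5 → L1 hit [D]
  7 | W B5 → L1 hit [D]
  8 | R B5 → L1 hit [D]
  9 | R B5 → L1 hit [D]
  10 | W B5 → L1 hit [D]
  11 | R B0 → L0 miss wb→B8 [-]
  12 | W B7 → L3 miss [D]

WB = [1, 8]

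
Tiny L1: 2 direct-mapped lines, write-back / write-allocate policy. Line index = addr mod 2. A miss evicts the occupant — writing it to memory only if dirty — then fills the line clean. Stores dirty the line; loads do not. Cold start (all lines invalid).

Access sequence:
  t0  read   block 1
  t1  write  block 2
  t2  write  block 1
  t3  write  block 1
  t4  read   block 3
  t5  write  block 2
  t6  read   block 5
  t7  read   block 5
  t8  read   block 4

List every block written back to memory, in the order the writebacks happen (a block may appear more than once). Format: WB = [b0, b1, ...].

WB = [1, 2]

0: R B1 -> L1 miss  d=-]
1: W B2 -> L0 miss  d=D]
2: W B1 -> L1 hit  d=D]
3: W B1 -> L1 hit  d=D]
4: R B3 -> L1 miss wb->B1  d=-]
5: W B2 -> L0 hit  d=D]
6: R B5 -> L1 miss  d=-]
7: R B5 -> L1 hit  d=-]
8: R B4 -> L0 miss wb->B2  d=-]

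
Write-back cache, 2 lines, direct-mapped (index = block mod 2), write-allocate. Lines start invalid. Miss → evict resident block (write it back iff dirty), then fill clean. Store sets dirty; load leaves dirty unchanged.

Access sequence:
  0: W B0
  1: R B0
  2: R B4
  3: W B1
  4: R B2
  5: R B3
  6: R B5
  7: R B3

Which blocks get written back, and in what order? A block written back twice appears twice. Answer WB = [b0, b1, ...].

0: W B0 -> L0 miss  d=D]
1: R B0 -> L0 hit  d=D]
2: R B4 -> L0 miss wb->B0  d=-]
3: W B1 -> L1 miss  d=D]
4: R B2 -> L0 miss  d=-]
5: R B3 -> L1 miss wb->B1  d=-]
6: R B5 -> L1 miss  d=-]
7: R B3 -> L1 miss  d=-]

WB = [0, 1]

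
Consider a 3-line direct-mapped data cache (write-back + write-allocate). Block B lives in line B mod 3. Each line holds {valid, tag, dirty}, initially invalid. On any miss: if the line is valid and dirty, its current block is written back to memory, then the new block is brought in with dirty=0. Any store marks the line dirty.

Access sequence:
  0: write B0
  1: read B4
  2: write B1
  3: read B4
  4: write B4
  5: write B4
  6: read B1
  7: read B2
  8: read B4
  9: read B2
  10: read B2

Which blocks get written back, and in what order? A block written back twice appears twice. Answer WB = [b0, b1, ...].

WB = [1, 4]

  0 | W B0 → L0 miss [D]
  1 | R B4 → L1 miss [-]
  2 | W B1 → L1 miss [D]
  3 | R B4 → L1 miss wb→B1 [-]
  4 | W B4 → L1 hit [D]
  5 | W B4 → L1 hit [D]
  6 | R B1 → L1 miss wb→B4 [-]
  7 | R B2 → L2 miss [-]
  8 | R B4 → L1 miss [-]
  9 | R B2 → L2 hit [-]
  10 | R B2 → L2 hit [-]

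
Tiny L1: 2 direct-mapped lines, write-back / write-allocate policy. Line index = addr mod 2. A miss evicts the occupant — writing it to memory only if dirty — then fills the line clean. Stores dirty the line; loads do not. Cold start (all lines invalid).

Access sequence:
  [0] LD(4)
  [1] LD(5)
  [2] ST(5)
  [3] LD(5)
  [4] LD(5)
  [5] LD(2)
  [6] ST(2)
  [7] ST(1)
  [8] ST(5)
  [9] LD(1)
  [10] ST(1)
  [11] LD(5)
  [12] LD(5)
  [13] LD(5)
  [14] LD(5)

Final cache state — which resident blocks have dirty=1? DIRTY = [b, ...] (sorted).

0: R B4 → L0 miss [-]
1: R B5 → L1 miss [-]
2: W B5 → L1 hit [D]
3: R B5 → L1 hit [D]
4: R B5 → L1 hit [D]
5: R B2 → L0 miss [-]
6: W B2 → L0 hit [D]
7: W B1 → L1 miss wb→B5 [D]
8: W B5 → L1 miss wb→B1 [D]
9: R B1 → L1 miss wb→B5 [-]
10: W B1 → L1 hit [D]
11: R B5 → L1 miss wb→B1 [-]
12: R B5 → L1 hit [-]
13: R B5 → L1 hit [-]
14: R B5 → L1 hit [-]

DIRTY = [2]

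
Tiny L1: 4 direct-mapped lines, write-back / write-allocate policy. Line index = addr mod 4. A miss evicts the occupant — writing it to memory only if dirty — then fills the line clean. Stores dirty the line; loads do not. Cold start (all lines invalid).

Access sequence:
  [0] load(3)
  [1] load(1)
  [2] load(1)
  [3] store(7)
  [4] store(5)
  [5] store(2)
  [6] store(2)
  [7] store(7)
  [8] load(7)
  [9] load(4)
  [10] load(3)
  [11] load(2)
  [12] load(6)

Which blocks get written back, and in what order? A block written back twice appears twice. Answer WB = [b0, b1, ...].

WB = [7, 2]

0: R B3 → L3 miss [-]
1: R B1 → L1 miss [-]
2: R B1 → L1 hit [-]
3: W B7 → L3 miss [D]
4: W B5 → L1 miss [D]
5: W B2 → L2 miss [D]
6: W B2 → L2 hit [D]
7: W B7 → L3 hit [D]
8: R B7 → L3 hit [D]
9: R B4 → L0 miss [-]
10: R B3 → L3 miss wb→B7 [-]
11: R B2 → L2 hit [D]
12: R B6 → L2 miss wb→B2 [-]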